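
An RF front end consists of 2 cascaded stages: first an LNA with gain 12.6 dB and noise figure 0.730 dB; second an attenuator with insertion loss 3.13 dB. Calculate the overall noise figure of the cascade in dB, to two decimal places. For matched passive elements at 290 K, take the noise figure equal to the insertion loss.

Convert to linear (a loss of L dB is a gain of −L dB): F_i = 10^(NF_i/10), G_i = 10^(G_i,dB/10)
  Stage 1: F_1 = 10^(0.730/10) = 1.183, G_1 = 10^(12.6/10) = 18.20
  Stage 2: F_2 = 10^(3.13/10) = 2.056, G_2 = 10^(−3.13/10) = 0.4864
Friis cascade:
  F = 1.183 + (2.056 − 1)/18.20 = 1.241
NF = 10 log₁₀(1.241) = 0.94 dB

0.94 dB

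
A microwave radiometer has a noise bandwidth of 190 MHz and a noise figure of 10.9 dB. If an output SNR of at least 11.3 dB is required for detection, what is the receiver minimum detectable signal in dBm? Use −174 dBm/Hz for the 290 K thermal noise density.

−69.0 dBm

Sensitivity = −174 + 10 log₁₀(B) + NF + SNR_min
= −174 + 82.79 + 10.9 + 11.3
= −69.01 dBm → −69.0 dBm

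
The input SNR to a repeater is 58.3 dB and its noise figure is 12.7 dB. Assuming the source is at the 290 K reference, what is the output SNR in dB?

By definition F = SNR_in/SNR_out, so in dB: SNR_out = SNR_in − NF
SNR_out = 58.3 − 12.7 = 45.6 dB

45.6 dB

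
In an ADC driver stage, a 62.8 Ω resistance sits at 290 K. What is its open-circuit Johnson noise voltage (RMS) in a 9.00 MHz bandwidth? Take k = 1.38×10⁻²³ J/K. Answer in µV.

3.01 µV

V_n = √(4kTRB)
4kTRB = 4 × 1.38×10⁻²³ × 290 × 6.28×10¹ × 9.00×10⁶ = 9.05×10⁻¹² V²
V_n = √(9.05×10⁻¹²) = 3.01×10⁻⁶ V = 3.01 µV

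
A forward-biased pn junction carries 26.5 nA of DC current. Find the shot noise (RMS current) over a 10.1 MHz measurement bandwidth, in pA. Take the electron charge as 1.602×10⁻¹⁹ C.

293 pA

I_n = √(2qI·B)
2qI·B = 2 × 1.602×10⁻¹⁹ × 2.65×10⁻⁸ × 1.01×10⁷ = 8.58×10⁻²⁰ A²
I_n = √(8.58×10⁻²⁰) = 2.93×10⁻¹⁰ A = 293 pA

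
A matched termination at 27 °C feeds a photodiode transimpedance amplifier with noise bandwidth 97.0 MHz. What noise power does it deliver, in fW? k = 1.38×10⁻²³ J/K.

T = 27 °C + 273.15 = 300.15 K
P_n = kTB = 1.38×10⁻²³ × 300.15 × 9.70×10⁷ = 4.02×10⁻¹³ W = 402 fW

402 fW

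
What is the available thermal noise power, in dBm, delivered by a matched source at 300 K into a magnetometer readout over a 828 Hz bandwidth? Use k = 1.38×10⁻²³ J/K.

−144.6 dBm

P_n = kTB = 1.38×10⁻²³ × 300 × 8.28×10² = 3.43×10⁻¹⁸ W
In dBm: 10 log₁₀(3.43×10⁻¹⁸ / 10⁻³) = −144.6 dBm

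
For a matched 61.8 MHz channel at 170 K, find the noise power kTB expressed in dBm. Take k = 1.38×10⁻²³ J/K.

P_n = kTB = 1.38×10⁻²³ × 170 × 6.18×10⁷ = 1.45×10⁻¹³ W
In dBm: 10 log₁₀(1.45×10⁻¹³ / 10⁻³) = −98.4 dBm

−98.4 dBm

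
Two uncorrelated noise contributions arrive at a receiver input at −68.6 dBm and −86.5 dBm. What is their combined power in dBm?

Convert to linear, add, convert back:
P₁ = 1.38×10⁻¹⁰ W, P₂ = 2.24×10⁻¹² W
P_tot = 1.40×10⁻¹⁰ W → 10 log₁₀(P_tot / 10⁻³) = −68.5 dBm

−68.5 dBm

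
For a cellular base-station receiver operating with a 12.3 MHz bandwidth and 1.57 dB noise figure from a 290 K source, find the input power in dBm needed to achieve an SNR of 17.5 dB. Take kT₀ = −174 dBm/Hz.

Sensitivity = −174 + 10 log₁₀(B) + NF + SNR_min
= −174 + 70.9 + 1.57 + 17.5
= −84.03 dBm → −84.0 dBm

−84.0 dBm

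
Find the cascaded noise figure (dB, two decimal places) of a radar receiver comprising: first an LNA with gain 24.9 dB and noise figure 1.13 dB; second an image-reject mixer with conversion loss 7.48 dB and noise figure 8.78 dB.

Convert to linear (a loss of L dB is a gain of −L dB): F_i = 10^(NF_i/10), G_i = 10^(G_i,dB/10)
  Stage 1: F_1 = 10^(1.13/10) = 1.297, G_1 = 10^(24.9/10) = 309.0
  Stage 2: F_2 = 10^(8.78/10) = 7.551, G_2 = 10^(−7.48/10) = 0.1786
Friis cascade:
  F = 1.297 + (7.551 − 1)/309.0 = 1.318
NF = 10 log₁₀(1.318) = 1.20 dB

1.20 dB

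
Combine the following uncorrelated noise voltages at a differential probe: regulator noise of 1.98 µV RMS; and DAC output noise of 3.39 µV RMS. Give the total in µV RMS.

Uncorrelated sources add in power (mean-square): V_tot = √(ΣV_i²)
V_tot = √[(1.98×10⁻⁶)² + (3.39×10⁻⁶)²] = 3.93×10⁻⁶ V = 3.93 µV

3.93 µV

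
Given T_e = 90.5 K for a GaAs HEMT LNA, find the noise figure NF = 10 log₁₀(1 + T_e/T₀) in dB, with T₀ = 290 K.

1.18 dB

F = 1 + T_e/T₀ = 1 + 90.5/290 = 1.31207
NF = 10 log₁₀(1.31207) = 1.18 dB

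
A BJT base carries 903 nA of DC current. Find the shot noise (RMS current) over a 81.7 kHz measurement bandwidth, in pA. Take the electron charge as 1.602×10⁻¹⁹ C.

154 pA

I_n = √(2qI·B)
2qI·B = 2 × 1.602×10⁻¹⁹ × 9.03×10⁻⁷ × 8.17×10⁴ = 2.36×10⁻²⁰ A²
I_n = √(2.36×10⁻²⁰) = 1.54×10⁻¹⁰ A = 154 pA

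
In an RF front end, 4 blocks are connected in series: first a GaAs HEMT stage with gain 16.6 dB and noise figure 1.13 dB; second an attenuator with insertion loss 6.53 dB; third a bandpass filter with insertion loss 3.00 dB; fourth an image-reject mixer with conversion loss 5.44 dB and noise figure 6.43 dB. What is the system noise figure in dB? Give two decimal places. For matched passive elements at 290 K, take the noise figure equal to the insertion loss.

3.30 dB

Convert to linear (a loss of L dB is a gain of −L dB): F_i = 10^(NF_i/10), G_i = 10^(G_i,dB/10)
  Stage 1: F_1 = 10^(1.13/10) = 1.297, G_1 = 10^(16.6/10) = 45.71
  Stage 2: F_2 = 10^(6.53/10) = 4.498, G_2 = 10^(−6.53/10) = 0.2223
  Stage 3: F_3 = 10^(3.00/10) = 1.995, G_3 = 10^(−3.00/10) = 0.5012
  Stage 4: F_4 = 10^(6.43/10) = 4.395, G_4 = 10^(−5.44/10) = 0.2858
Friis cascade:
  F = 1.297 + (4.498 − 1)/45.71 + (1.995 − 1)/10.16 + (4.395 − 1)/5.093 = 2.138
NF = 10 log₁₀(2.138) = 3.30 dB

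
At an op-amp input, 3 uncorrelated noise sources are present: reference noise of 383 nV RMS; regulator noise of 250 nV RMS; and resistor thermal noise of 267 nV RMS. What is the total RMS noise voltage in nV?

530 nV

Uncorrelated sources add in power (mean-square): V_tot = √(ΣV_i²)
V_tot = √[(3.83×10⁻⁷)² + (2.50×10⁻⁷)² + (2.67×10⁻⁷)²] = 5.30×10⁻⁷ V = 530 nV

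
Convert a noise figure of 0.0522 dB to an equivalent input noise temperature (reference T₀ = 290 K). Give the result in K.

F = 10^(0.0522/10) = 1.01209
T_e = (F − 1)·T₀ = (1.01209 − 1) × 290 = 3.51 K

3.51 K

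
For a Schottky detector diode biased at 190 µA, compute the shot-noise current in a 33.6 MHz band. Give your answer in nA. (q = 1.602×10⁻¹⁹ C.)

45.2 nA

I_n = √(2qI·B)
2qI·B = 2 × 1.602×10⁻¹⁹ × 1.90×10⁻⁴ × 3.36×10⁷ = 2.05×10⁻¹⁵ A²
I_n = √(2.05×10⁻¹⁵) = 4.52×10⁻⁸ A = 45.2 nA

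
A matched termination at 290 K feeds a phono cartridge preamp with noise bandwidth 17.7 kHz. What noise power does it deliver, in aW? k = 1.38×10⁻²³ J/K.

70.8 aW

P_n = kTB = 1.38×10⁻²³ × 290 × 1.77×10⁴ = 7.08×10⁻¹⁷ W = 70.8 aW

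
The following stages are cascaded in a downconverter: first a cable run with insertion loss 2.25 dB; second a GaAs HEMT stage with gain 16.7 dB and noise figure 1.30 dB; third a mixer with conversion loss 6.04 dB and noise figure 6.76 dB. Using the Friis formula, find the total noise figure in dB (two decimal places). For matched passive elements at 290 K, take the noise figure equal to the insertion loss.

3.80 dB

Convert to linear (a loss of L dB is a gain of −L dB): F_i = 10^(NF_i/10), G_i = 10^(G_i,dB/10)
  Stage 1: F_1 = 10^(2.25/10) = 1.679, G_1 = 10^(−2.25/10) = 0.5957
  Stage 2: F_2 = 10^(1.30/10) = 1.349, G_2 = 10^(16.7/10) = 46.77
  Stage 3: F_3 = 10^(6.76/10) = 4.742, G_3 = 10^(−6.04/10) = 0.2489
Friis cascade:
  F = 1.679 + (1.349 − 1)/0.5957 + (4.742 − 1)/27.86 = 2.399
NF = 10 log₁₀(2.399) = 3.80 dB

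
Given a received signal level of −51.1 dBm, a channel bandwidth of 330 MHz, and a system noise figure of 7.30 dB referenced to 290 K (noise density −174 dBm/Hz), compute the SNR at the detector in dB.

Noise floor: N = −174 + 10 log₁₀(B) + NF
10 log₁₀(3.30×10⁸) = 85.19 dB
N = −174 + 85.19 + 7.30 = −81.51 dBm
SNR = P_sig − N = −51.1 − (−81.51) = 30.41 dB → 30.4 dB

30.4 dB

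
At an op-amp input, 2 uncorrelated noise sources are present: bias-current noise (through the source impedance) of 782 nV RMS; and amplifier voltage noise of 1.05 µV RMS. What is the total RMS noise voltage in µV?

Uncorrelated sources add in power (mean-square): V_tot = √(ΣV_i²)
V_tot = √[(7.82×10⁻⁷)² + (1.05×10⁻⁶)²] = 1.31×10⁻⁶ V = 1.31 µV

1.31 µV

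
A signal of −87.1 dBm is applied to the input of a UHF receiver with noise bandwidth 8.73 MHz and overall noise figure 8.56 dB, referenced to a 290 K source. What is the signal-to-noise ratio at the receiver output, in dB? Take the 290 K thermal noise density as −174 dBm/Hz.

8.9 dB

Noise floor: N = −174 + 10 log₁₀(B) + NF
10 log₁₀(8.73×10⁶) = 69.41 dB
N = −174 + 69.41 + 8.56 = −96.03 dBm
SNR = P_sig − N = −87.1 − (−96.03) = 8.93 dB → 8.9 dB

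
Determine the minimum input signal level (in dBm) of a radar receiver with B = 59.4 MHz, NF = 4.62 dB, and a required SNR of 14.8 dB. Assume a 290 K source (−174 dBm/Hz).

−76.8 dBm

Sensitivity = −174 + 10 log₁₀(B) + NF + SNR_min
= −174 + 77.74 + 4.62 + 14.8
= −76.84 dBm → −76.8 dBm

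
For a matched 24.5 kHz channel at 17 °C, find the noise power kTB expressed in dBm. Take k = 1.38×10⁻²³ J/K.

T = 17 °C + 273.15 = 290.15 K
P_n = kTB = 1.38×10⁻²³ × 290.15 × 2.45×10⁴ = 9.81×10⁻¹⁷ W
In dBm: 10 log₁₀(9.81×10⁻¹⁷ / 10⁻³) = −130.1 dBm

−130.1 dBm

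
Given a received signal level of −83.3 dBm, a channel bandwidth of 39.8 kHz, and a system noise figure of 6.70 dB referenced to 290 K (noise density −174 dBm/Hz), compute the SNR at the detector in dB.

Noise floor: N = −174 + 10 log₁₀(B) + NF
10 log₁₀(3.98×10⁴) = 46 dB
N = −174 + 46 + 6.70 = −121.30 dBm
SNR = P_sig − N = −83.3 − (−121.30) = 38.00 dB → 38.0 dB

38.0 dB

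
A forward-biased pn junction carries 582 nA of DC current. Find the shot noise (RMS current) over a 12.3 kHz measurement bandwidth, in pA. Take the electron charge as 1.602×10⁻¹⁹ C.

47.9 pA

I_n = √(2qI·B)
2qI·B = 2 × 1.602×10⁻¹⁹ × 5.82×10⁻⁷ × 1.23×10⁴ = 2.29×10⁻²¹ A²
I_n = √(2.29×10⁻²¹) = 4.79×10⁻¹¹ A = 47.9 pA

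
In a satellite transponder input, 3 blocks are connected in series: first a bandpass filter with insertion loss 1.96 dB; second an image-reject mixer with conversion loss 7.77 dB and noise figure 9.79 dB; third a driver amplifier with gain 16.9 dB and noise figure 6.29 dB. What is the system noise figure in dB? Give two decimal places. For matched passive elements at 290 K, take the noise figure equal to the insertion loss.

Convert to linear (a loss of L dB is a gain of −L dB): F_i = 10^(NF_i/10), G_i = 10^(G_i,dB/10)
  Stage 1: F_1 = 10^(1.96/10) = 1.570, G_1 = 10^(−1.96/10) = 0.6368
  Stage 2: F_2 = 10^(9.79/10) = 9.528, G_2 = 10^(−7.77/10) = 0.1671
  Stage 3: F_3 = 10^(6.29/10) = 4.256, G_3 = 10^(16.9/10) = 48.98
Friis cascade:
  F = 1.570 + (9.528 − 1)/0.6368 + (4.256 − 1)/0.1064 = 45.56
NF = 10 log₁₀(45.56) = 16.59 dB

16.59 dB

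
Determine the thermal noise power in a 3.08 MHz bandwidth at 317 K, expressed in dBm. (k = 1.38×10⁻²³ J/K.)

P_n = kTB = 1.38×10⁻²³ × 317 × 3.08×10⁶ = 1.35×10⁻¹⁴ W
In dBm: 10 log₁₀(1.35×10⁻¹⁴ / 10⁻³) = −108.7 dBm

−108.7 dBm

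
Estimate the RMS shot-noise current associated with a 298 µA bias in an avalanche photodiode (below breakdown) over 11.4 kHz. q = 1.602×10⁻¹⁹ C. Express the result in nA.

I_n = √(2qI·B)
2qI·B = 2 × 1.602×10⁻¹⁹ × 2.98×10⁻⁴ × 1.14×10⁴ = 1.09×10⁻¹⁸ A²
I_n = √(1.09×10⁻¹⁸) = 1.04×10⁻⁹ A = 1.04 nA

1.04 nA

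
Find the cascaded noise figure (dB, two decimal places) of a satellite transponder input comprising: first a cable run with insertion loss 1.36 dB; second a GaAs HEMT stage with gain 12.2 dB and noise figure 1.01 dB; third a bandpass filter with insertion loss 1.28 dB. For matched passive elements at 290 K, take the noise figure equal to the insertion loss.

2.44 dB

Convert to linear (a loss of L dB is a gain of −L dB): F_i = 10^(NF_i/10), G_i = 10^(G_i,dB/10)
  Stage 1: F_1 = 10^(1.36/10) = 1.368, G_1 = 10^(−1.36/10) = 0.7311
  Stage 2: F_2 = 10^(1.01/10) = 1.262, G_2 = 10^(12.2/10) = 16.60
  Stage 3: F_3 = 10^(1.28/10) = 1.343, G_3 = 10^(−1.28/10) = 0.7447
Friis cascade:
  F = 1.368 + (1.262 − 1)/0.7311 + (1.343 − 1)/12.13 = 1.754
NF = 10 log₁₀(1.754) = 2.44 dB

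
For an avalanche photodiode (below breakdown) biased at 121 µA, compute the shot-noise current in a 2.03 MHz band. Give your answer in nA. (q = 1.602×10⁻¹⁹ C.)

I_n = √(2qI·B)
2qI·B = 2 × 1.602×10⁻¹⁹ × 1.21×10⁻⁴ × 2.03×10⁶ = 7.87×10⁻¹⁷ A²
I_n = √(7.87×10⁻¹⁷) = 8.87×10⁻⁹ A = 8.87 nA

8.87 nA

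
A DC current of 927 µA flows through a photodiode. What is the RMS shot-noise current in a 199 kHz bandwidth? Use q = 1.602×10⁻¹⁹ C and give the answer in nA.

I_n = √(2qI·B)
2qI·B = 2 × 1.602×10⁻¹⁹ × 9.27×10⁻⁴ × 1.99×10⁵ = 5.91×10⁻¹⁷ A²
I_n = √(5.91×10⁻¹⁷) = 7.69×10⁻⁹ A = 7.69 nA

7.69 nA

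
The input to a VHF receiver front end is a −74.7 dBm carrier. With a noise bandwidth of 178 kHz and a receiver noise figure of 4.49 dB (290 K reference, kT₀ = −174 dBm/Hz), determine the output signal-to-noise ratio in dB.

42.3 dB

Noise floor: N = −174 + 10 log₁₀(B) + NF
10 log₁₀(1.78×10⁵) = 52.5 dB
N = −174 + 52.5 + 4.49 = −117.01 dBm
SNR = P_sig − N = −74.7 − (−117.01) = 42.31 dB → 42.3 dB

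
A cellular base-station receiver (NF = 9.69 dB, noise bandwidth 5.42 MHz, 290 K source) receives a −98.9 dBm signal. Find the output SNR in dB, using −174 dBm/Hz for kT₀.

−1.9 dB

Noise floor: N = −174 + 10 log₁₀(B) + NF
10 log₁₀(5.42×10⁶) = 67.34 dB
N = −174 + 67.34 + 9.69 = −96.97 dBm
SNR = P_sig − N = −98.9 − (−96.97) = −1.93 dB → −1.9 dB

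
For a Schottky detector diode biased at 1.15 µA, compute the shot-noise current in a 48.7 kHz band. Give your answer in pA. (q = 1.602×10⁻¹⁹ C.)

I_n = √(2qI·B)
2qI·B = 2 × 1.602×10⁻¹⁹ × 1.15×10⁻⁶ × 4.87×10⁴ = 1.79×10⁻²⁰ A²
I_n = √(1.79×10⁻²⁰) = 1.34×10⁻¹⁰ A = 134 pA

134 pA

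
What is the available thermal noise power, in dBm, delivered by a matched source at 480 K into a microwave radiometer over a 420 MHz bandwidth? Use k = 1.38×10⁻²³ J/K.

−85.6 dBm

P_n = kTB = 1.38×10⁻²³ × 480 × 4.20×10⁸ = 2.78×10⁻¹² W
In dBm: 10 log₁₀(2.78×10⁻¹² / 10⁻³) = −85.6 dBm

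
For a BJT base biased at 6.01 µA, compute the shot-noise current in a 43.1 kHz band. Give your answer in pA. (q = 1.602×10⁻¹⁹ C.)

288 pA

I_n = √(2qI·B)
2qI·B = 2 × 1.602×10⁻¹⁹ × 6.01×10⁻⁶ × 4.31×10⁴ = 8.30×10⁻²⁰ A²
I_n = √(8.30×10⁻²⁰) = 2.88×10⁻¹⁰ A = 288 pA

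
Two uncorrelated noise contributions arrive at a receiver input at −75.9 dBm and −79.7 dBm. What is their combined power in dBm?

−74.4 dBm

Convert to linear, add, convert back:
P₁ = 2.57×10⁻¹¹ W, P₂ = 1.07×10⁻¹¹ W
P_tot = 3.64×10⁻¹¹ W → 10 log₁₀(P_tot / 10⁻³) = −74.4 dBm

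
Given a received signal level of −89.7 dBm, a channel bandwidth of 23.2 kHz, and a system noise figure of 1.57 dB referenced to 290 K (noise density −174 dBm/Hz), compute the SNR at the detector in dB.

39.1 dB

Noise floor: N = −174 + 10 log₁₀(B) + NF
10 log₁₀(2.32×10⁴) = 43.65 dB
N = −174 + 43.65 + 1.57 = −128.78 dBm
SNR = P_sig − N = −89.7 − (−128.78) = 39.08 dB → 39.1 dB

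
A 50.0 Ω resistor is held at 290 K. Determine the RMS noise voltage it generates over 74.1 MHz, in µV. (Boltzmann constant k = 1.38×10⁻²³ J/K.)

7.70 µV

V_n = √(4kTRB)
4kTRB = 4 × 1.38×10⁻²³ × 290 × 5.00×10¹ × 7.41×10⁷ = 5.93×10⁻¹¹ V²
V_n = √(5.93×10⁻¹¹) = 7.70×10⁻⁶ V = 7.70 µV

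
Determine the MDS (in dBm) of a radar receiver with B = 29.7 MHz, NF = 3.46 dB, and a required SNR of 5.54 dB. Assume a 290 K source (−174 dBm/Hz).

Sensitivity = −174 + 10 log₁₀(B) + NF + SNR_min
= −174 + 74.73 + 3.46 + 5.54
= −90.27 dBm → −90.3 dBm

−90.3 dBm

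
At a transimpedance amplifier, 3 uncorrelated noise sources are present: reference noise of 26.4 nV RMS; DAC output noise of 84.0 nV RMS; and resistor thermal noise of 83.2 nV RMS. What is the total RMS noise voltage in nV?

Uncorrelated sources add in power (mean-square): V_tot = √(ΣV_i²)
V_tot = √[(2.64×10⁻⁸)² + (8.40×10⁻⁸)² + (8.32×10⁻⁸)²] = 1.21×10⁻⁷ V = 121 nV

121 nV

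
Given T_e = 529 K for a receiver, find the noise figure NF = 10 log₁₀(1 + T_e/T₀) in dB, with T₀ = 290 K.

4.51 dB

F = 1 + T_e/T₀ = 1 + 529/290 = 2.82414
NF = 10 log₁₀(2.82414) = 4.51 dB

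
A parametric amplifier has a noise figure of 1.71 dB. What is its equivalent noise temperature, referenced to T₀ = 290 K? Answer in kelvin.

F = 10^(1.71/10) = 1.48252
T_e = (F − 1)·T₀ = (1.48252 − 1) × 290 = 140 K

140 K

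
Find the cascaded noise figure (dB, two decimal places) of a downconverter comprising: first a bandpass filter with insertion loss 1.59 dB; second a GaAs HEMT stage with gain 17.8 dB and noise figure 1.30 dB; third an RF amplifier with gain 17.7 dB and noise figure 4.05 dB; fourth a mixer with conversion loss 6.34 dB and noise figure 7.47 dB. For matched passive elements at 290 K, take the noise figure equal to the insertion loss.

2.98 dB

Convert to linear (a loss of L dB is a gain of −L dB): F_i = 10^(NF_i/10), G_i = 10^(G_i,dB/10)
  Stage 1: F_1 = 10^(1.59/10) = 1.442, G_1 = 10^(−1.59/10) = 0.6934
  Stage 2: F_2 = 10^(1.30/10) = 1.349, G_2 = 10^(17.8/10) = 60.26
  Stage 3: F_3 = 10^(4.05/10) = 2.541, G_3 = 10^(17.7/10) = 58.88
  Stage 4: F_4 = 10^(7.47/10) = 5.585, G_4 = 10^(−6.34/10) = 0.2323
Friis cascade:
  F = 1.442 + (1.349 − 1)/0.6934 + (2.541 − 1)/41.78 + (5.585 − 1)/2460 = 1.984
NF = 10 log₁₀(1.984) = 2.98 dB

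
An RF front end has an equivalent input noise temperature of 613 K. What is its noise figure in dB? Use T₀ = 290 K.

4.93 dB

F = 1 + T_e/T₀ = 1 + 613/290 = 3.11379
NF = 10 log₁₀(3.11379) = 4.93 dB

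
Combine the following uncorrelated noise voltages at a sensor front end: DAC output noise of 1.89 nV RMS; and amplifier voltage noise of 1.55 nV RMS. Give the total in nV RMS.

Uncorrelated sources add in power (mean-square): V_tot = √(ΣV_i²)
V_tot = √[(1.89×10⁻⁹)² + (1.55×10⁻⁹)²] = 2.44×10⁻⁹ V = 2.44 nV

2.44 nV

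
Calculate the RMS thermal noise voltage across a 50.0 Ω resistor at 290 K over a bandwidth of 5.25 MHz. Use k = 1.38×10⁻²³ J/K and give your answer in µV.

V_n = √(4kTRB)
4kTRB = 4 × 1.38×10⁻²³ × 290 × 5.00×10¹ × 5.25×10⁶ = 4.20×10⁻¹² V²
V_n = √(4.20×10⁻¹²) = 2.05×10⁻⁶ V = 2.05 µV

2.05 µV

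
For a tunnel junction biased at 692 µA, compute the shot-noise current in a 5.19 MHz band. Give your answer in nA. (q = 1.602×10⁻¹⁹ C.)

I_n = √(2qI·B)
2qI·B = 2 × 1.602×10⁻¹⁹ × 6.92×10⁻⁴ × 5.19×10⁶ = 1.15×10⁻¹⁵ A²
I_n = √(1.15×10⁻¹⁵) = 3.39×10⁻⁸ A = 33.9 nA

33.9 nA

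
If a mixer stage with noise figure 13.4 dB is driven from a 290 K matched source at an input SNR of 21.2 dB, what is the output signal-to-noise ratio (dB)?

7.8 dB

By definition F = SNR_in/SNR_out, so in dB: SNR_out = SNR_in − NF
SNR_out = 21.2 − 13.4 = 7.8 dB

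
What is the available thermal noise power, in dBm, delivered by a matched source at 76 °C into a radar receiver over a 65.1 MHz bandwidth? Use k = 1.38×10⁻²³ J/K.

T = 76 °C + 273.15 = 349.15 K
P_n = kTB = 1.38×10⁻²³ × 349.15 × 6.51×10⁷ = 3.14×10⁻¹³ W
In dBm: 10 log₁₀(3.14×10⁻¹³ / 10⁻³) = −95.0 dBm

−95.0 dBm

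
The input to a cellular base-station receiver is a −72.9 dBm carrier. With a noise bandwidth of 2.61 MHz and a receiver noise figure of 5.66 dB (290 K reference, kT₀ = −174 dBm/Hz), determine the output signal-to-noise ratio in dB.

31.3 dB

Noise floor: N = −174 + 10 log₁₀(B) + NF
10 log₁₀(2.61×10⁶) = 64.17 dB
N = −174 + 64.17 + 5.66 = −104.17 dBm
SNR = P_sig − N = −72.9 − (−104.17) = 31.27 dB → 31.3 dB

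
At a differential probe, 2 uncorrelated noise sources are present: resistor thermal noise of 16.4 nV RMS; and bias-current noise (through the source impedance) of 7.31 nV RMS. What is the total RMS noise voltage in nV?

Uncorrelated sources add in power (mean-square): V_tot = √(ΣV_i²)
V_tot = √[(1.64×10⁻⁸)² + (7.31×10⁻⁹)²] = 1.80×10⁻⁸ V = 18.0 nV

18.0 nV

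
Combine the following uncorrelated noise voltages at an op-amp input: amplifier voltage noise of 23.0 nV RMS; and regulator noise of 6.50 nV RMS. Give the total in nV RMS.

Uncorrelated sources add in power (mean-square): V_tot = √(ΣV_i²)
V_tot = √[(2.30×10⁻⁸)² + (6.50×10⁻⁹)²] = 2.39×10⁻⁸ V = 23.9 nV

23.9 nV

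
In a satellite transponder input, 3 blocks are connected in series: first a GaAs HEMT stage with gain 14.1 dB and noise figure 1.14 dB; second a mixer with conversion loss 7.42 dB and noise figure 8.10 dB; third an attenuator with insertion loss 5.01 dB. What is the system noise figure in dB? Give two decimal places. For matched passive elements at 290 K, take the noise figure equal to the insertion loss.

2.96 dB

Convert to linear (a loss of L dB is a gain of −L dB): F_i = 10^(NF_i/10), G_i = 10^(G_i,dB/10)
  Stage 1: F_1 = 10^(1.14/10) = 1.300, G_1 = 10^(14.1/10) = 25.70
  Stage 2: F_2 = 10^(8.10/10) = 6.457, G_2 = 10^(−7.42/10) = 0.1811
  Stage 3: F_3 = 10^(5.01/10) = 3.170, G_3 = 10^(−5.01/10) = 0.3155
Friis cascade:
  F = 1.300 + (6.457 − 1)/25.70 + (3.170 − 1)/4.656 = 1.978
NF = 10 log₁₀(1.978) = 2.96 dB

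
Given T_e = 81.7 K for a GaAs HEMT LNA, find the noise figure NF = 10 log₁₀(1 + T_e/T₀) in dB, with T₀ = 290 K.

F = 1 + T_e/T₀ = 1 + 81.7/290 = 1.28172
NF = 10 log₁₀(1.28172) = 1.08 dB

1.08 dB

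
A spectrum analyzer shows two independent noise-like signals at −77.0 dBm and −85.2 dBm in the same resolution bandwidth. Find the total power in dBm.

Convert to linear, add, convert back:
P₁ = 2.00×10⁻¹¹ W, P₂ = 3.02×10⁻¹² W
P_tot = 2.30×10⁻¹¹ W → 10 log₁₀(P_tot / 10⁻³) = −76.4 dBm

−76.4 dBm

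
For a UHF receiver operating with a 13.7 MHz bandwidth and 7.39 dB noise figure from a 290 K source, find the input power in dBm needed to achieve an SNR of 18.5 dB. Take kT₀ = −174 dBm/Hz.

−76.7 dBm

Sensitivity = −174 + 10 log₁₀(B) + NF + SNR_min
= −174 + 71.37 + 7.39 + 18.5
= −76.74 dBm → −76.7 dBm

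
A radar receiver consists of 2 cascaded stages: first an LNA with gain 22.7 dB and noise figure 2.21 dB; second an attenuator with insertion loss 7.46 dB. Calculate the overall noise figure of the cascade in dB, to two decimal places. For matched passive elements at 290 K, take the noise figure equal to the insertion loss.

2.27 dB

Convert to linear (a loss of L dB is a gain of −L dB): F_i = 10^(NF_i/10), G_i = 10^(G_i,dB/10)
  Stage 1: F_1 = 10^(2.21/10) = 1.663, G_1 = 10^(22.7/10) = 186.2
  Stage 2: F_2 = 10^(7.46/10) = 5.572, G_2 = 10^(−7.46/10) = 0.1795
Friis cascade:
  F = 1.663 + (5.572 − 1)/186.2 = 1.688
NF = 10 log₁₀(1.688) = 2.27 dB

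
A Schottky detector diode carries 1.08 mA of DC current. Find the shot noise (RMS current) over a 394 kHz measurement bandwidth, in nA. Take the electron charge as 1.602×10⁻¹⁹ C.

I_n = √(2qI·B)
2qI·B = 2 × 1.602×10⁻¹⁹ × 1.08×10⁻³ × 3.94×10⁵ = 1.36×10⁻¹⁶ A²
I_n = √(1.36×10⁻¹⁶) = 1.17×10⁻⁸ A = 11.7 nA

11.7 nA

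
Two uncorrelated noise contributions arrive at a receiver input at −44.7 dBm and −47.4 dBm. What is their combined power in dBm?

−42.8 dBm

Convert to linear, add, convert back:
P₁ = 3.39×10⁻⁸ W, P₂ = 1.82×10⁻⁸ W
P_tot = 5.21×10⁻⁸ W → 10 log₁₀(P_tot / 10⁻³) = −42.8 dBm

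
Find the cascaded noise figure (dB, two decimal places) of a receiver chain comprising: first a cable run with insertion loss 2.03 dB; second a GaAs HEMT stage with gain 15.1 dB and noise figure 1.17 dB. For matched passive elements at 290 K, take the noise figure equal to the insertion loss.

Convert to linear (a loss of L dB is a gain of −L dB): F_i = 10^(NF_i/10), G_i = 10^(G_i,dB/10)
  Stage 1: F_1 = 10^(2.03/10) = 1.596, G_1 = 10^(−2.03/10) = 0.6266
  Stage 2: F_2 = 10^(1.17/10) = 1.309, G_2 = 10^(15.1/10) = 32.36
Friis cascade:
  F = 1.596 + (1.309 − 1)/0.6266 = 2.089
NF = 10 log₁₀(2.089) = 3.20 dB

3.20 dB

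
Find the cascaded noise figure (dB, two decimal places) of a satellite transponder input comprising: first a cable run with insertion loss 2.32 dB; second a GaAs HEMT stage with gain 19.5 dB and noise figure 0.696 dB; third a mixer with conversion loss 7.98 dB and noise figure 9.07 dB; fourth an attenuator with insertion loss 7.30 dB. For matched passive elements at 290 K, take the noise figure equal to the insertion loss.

Convert to linear (a loss of L dB is a gain of −L dB): F_i = 10^(NF_i/10), G_i = 10^(G_i,dB/10)
  Stage 1: F_1 = 10^(2.32/10) = 1.706, G_1 = 10^(−2.32/10) = 0.5861
  Stage 2: F_2 = 10^(0.696/10) = 1.174, G_2 = 10^(19.5/10) = 89.13
  Stage 3: F_3 = 10^(9.07/10) = 8.072, G_3 = 10^(−7.98/10) = 0.1592
  Stage 4: F_4 = 10^(7.30/10) = 5.370, G_4 = 10^(−7.30/10) = 0.1862
Friis cascade:
  F = 1.706 + (1.174 − 1)/0.5861 + (8.072 − 1)/52.24 + (5.370 − 1)/8.318 = 2.663
NF = 10 log₁₀(2.663) = 4.25 dB

4.25 dB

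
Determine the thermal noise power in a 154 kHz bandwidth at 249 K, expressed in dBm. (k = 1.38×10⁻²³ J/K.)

−122.8 dBm

P_n = kTB = 1.38×10⁻²³ × 249 × 1.54×10⁵ = 5.29×10⁻¹⁶ W
In dBm: 10 log₁₀(5.29×10⁻¹⁶ / 10⁻³) = −122.8 dBm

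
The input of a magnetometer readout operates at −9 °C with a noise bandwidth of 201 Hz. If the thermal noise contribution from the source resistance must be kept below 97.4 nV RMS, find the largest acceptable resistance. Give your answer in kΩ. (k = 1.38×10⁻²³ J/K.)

T = −9 °C + 273.15 = 264.15 K
Johnson–Nyquist: V_n = √(4kTRB) ⇒ R = V_n² / (4kTB)
4kTB = 4 × 1.38×10⁻²³ × 264.15 × 2.01×10² = 2.93×10⁻¹⁸
R = (9.74×10⁻⁸)² / 2.93×10⁻¹⁸ = 3.24×10³ Ω = 3.24 kΩ

3.24 kΩ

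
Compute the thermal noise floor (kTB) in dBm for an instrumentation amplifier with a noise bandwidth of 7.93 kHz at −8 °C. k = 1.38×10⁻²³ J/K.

T = −8 °C + 273.15 = 265.15 K
P_n = kTB = 1.38×10⁻²³ × 265.15 × 7.93×10³ = 2.90×10⁻¹⁷ W
In dBm: 10 log₁₀(2.90×10⁻¹⁷ / 10⁻³) = −135.4 dBm

−135.4 dBm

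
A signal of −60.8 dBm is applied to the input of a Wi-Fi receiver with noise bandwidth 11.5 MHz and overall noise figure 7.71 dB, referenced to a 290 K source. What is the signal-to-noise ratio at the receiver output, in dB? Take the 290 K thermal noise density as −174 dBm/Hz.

Noise floor: N = −174 + 10 log₁₀(B) + NF
10 log₁₀(1.15×10⁷) = 70.61 dB
N = −174 + 70.61 + 7.71 = −95.68 dBm
SNR = P_sig − N = −60.8 − (−95.68) = 34.88 dB → 34.9 dB

34.9 dB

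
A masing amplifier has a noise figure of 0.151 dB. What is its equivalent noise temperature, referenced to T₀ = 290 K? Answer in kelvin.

F = 10^(0.151/10) = 1.03538
T_e = (F − 1)·T₀ = (1.03538 − 1) × 290 = 10.3 K

10.3 K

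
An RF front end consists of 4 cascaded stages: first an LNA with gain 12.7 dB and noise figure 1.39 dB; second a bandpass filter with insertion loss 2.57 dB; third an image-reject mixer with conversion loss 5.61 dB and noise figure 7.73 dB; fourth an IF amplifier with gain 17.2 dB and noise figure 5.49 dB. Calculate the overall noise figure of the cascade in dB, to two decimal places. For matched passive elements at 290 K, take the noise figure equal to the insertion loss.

Convert to linear (a loss of L dB is a gain of −L dB): F_i = 10^(NF_i/10), G_i = 10^(G_i,dB/10)
  Stage 1: F_1 = 10^(1.39/10) = 1.377, G_1 = 10^(12.7/10) = 18.62
  Stage 2: F_2 = 10^(2.57/10) = 1.807, G_2 = 10^(−2.57/10) = 0.5534
  Stage 3: F_3 = 10^(7.73/10) = 5.929, G_3 = 10^(−5.61/10) = 0.2748
  Stage 4: F_4 = 10^(5.49/10) = 3.540, G_4 = 10^(17.2/10) = 52.48
Friis cascade:
  F = 1.377 + (1.807 − 1)/18.62 + (5.929 − 1)/10.30 + (3.540 − 1)/2.831 = 2.796
NF = 10 log₁₀(2.796) = 4.47 dB

4.47 dB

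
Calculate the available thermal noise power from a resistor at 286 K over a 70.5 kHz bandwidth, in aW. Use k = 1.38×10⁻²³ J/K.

278 aW

P_n = kTB = 1.38×10⁻²³ × 286 × 7.05×10⁴ = 2.78×10⁻¹⁶ W = 278 aW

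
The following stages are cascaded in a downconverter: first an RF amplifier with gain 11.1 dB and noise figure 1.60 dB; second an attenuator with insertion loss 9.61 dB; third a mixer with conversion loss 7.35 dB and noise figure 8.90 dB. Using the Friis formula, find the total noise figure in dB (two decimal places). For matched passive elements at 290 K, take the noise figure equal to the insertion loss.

Convert to linear (a loss of L dB is a gain of −L dB): F_i = 10^(NF_i/10), G_i = 10^(G_i,dB/10)
  Stage 1: F_1 = 10^(1.60/10) = 1.445, G_1 = 10^(11.1/10) = 12.88
  Stage 2: F_2 = 10^(9.61/10) = 9.141, G_2 = 10^(−9.61/10) = 0.1094
  Stage 3: F_3 = 10^(8.90/10) = 7.762, G_3 = 10^(−7.35/10) = 0.1841
Friis cascade:
  F = 1.445 + (9.141 − 1)/12.88 + (7.762 − 1)/1.409 = 6.876
NF = 10 log₁₀(6.876) = 8.37 dB

8.37 dB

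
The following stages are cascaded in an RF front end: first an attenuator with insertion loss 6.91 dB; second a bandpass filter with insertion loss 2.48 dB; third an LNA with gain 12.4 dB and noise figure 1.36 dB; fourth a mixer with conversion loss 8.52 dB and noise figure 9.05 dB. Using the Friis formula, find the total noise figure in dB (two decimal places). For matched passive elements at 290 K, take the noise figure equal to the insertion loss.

Convert to linear (a loss of L dB is a gain of −L dB): F_i = 10^(NF_i/10), G_i = 10^(G_i,dB/10)
  Stage 1: F_1 = 10^(6.91/10) = 4.909, G_1 = 10^(−6.91/10) = 0.2037
  Stage 2: F_2 = 10^(2.48/10) = 1.770, G_2 = 10^(−2.48/10) = 0.5649
  Stage 3: F_3 = 10^(1.36/10) = 1.368, G_3 = 10^(12.4/10) = 17.38
  Stage 4: F_4 = 10^(9.05/10) = 8.035, G_4 = 10^(−8.52/10) = 0.1406
Friis cascade:
  F = 4.909 + (1.770 − 1)/0.2037 + (1.368 − 1)/0.1151 + (8.035 − 1)/2.000 = 15.40
NF = 10 log₁₀(15.40) = 11.88 dB

11.88 dB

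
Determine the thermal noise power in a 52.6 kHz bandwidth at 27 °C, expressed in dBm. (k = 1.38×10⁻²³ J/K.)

T = 27 °C + 273.15 = 300.15 K
P_n = kTB = 1.38×10⁻²³ × 300.15 × 5.26×10⁴ = 2.18×10⁻¹⁶ W
In dBm: 10 log₁₀(2.18×10⁻¹⁶ / 10⁻³) = −126.6 dBm

−126.6 dBm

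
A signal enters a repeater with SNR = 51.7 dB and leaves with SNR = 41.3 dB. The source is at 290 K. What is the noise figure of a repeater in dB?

10.4 dB

NF (dB) = SNR_in(dB) − SNR_out(dB) when the source is at T₀
NF = 51.7 − 41.3 = 10.4 dB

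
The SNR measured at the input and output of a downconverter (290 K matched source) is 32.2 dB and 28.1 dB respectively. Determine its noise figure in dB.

NF (dB) = SNR_in(dB) − SNR_out(dB) when the source is at T₀
NF = 32.2 − 28.1 = 4.1 dB

4.1 dB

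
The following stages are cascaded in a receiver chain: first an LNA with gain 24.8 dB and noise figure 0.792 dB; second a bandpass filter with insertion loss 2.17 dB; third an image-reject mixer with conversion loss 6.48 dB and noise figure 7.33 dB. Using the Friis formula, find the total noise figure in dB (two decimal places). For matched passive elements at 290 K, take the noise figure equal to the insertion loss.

0.89 dB

Convert to linear (a loss of L dB is a gain of −L dB): F_i = 10^(NF_i/10), G_i = 10^(G_i,dB/10)
  Stage 1: F_1 = 10^(0.792/10) = 1.200, G_1 = 10^(24.8/10) = 302.0
  Stage 2: F_2 = 10^(2.17/10) = 1.648, G_2 = 10^(−2.17/10) = 0.6067
  Stage 3: F_3 = 10^(7.33/10) = 5.408, G_3 = 10^(−6.48/10) = 0.2249
Friis cascade:
  F = 1.200 + (1.648 − 1)/302.0 + (5.408 − 1)/183.2 = 1.226
NF = 10 log₁₀(1.226) = 0.89 dB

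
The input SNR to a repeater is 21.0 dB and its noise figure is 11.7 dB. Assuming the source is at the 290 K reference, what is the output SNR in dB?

9.3 dB

By definition F = SNR_in/SNR_out, so in dB: SNR_out = SNR_in − NF
SNR_out = 21.0 − 11.7 = 9.3 dB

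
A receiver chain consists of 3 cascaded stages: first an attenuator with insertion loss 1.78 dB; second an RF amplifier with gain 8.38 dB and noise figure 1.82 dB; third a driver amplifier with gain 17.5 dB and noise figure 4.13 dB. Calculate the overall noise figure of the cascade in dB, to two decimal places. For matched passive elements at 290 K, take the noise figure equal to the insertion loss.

Convert to linear (a loss of L dB is a gain of −L dB): F_i = 10^(NF_i/10), G_i = 10^(G_i,dB/10)
  Stage 1: F_1 = 10^(1.78/10) = 1.507, G_1 = 10^(−1.78/10) = 0.6637
  Stage 2: F_2 = 10^(1.82/10) = 1.521, G_2 = 10^(8.38/10) = 6.887
  Stage 3: F_3 = 10^(4.13/10) = 2.588, G_3 = 10^(17.5/10) = 56.23
Friis cascade:
  F = 1.507 + (1.521 − 1)/0.6637 + (2.588 − 1)/4.571 = 2.638
NF = 10 log₁₀(2.638) = 4.21 dB

4.21 dB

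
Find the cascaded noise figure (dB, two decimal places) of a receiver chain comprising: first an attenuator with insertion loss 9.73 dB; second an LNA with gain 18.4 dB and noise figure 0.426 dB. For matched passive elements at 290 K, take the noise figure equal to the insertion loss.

Convert to linear (a loss of L dB is a gain of −L dB): F_i = 10^(NF_i/10), G_i = 10^(G_i,dB/10)
  Stage 1: F_1 = 10^(9.73/10) = 9.397, G_1 = 10^(−9.73/10) = 0.1064
  Stage 2: F_2 = 10^(0.426/10) = 1.103, G_2 = 10^(18.4/10) = 69.18
Friis cascade:
  F = 9.397 + (1.103 − 1)/0.1064 = 10.37
NF = 10 log₁₀(10.37) = 10.16 dB

10.16 dB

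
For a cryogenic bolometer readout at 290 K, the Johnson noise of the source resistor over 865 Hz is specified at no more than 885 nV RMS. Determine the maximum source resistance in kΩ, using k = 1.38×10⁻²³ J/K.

56.6 kΩ

Johnson–Nyquist: V_n = √(4kTRB) ⇒ R = V_n² / (4kTB)
4kTB = 4 × 1.38×10⁻²³ × 290 × 8.65×10² = 1.38×10⁻¹⁷
R = (8.85×10⁻⁷)² / 1.38×10⁻¹⁷ = 5.66×10⁴ Ω = 56.6 kΩ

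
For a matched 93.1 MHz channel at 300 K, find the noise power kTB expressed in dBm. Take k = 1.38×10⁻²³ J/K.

−94.1 dBm

P_n = kTB = 1.38×10⁻²³ × 300 × 9.31×10⁷ = 3.85×10⁻¹³ W
In dBm: 10 log₁₀(3.85×10⁻¹³ / 10⁻³) = −94.1 dBm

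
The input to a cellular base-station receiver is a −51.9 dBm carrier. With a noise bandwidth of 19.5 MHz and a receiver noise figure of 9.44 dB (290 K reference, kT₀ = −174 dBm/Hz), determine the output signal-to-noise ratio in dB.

Noise floor: N = −174 + 10 log₁₀(B) + NF
10 log₁₀(1.95×10⁷) = 72.9 dB
N = −174 + 72.9 + 9.44 = −91.66 dBm
SNR = P_sig − N = −51.9 − (−91.66) = 39.76 dB → 39.8 dB

39.8 dB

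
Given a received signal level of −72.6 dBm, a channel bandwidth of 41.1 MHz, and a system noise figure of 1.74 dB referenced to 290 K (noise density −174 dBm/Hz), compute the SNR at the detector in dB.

Noise floor: N = −174 + 10 log₁₀(B) + NF
10 log₁₀(4.11×10⁷) = 76.14 dB
N = −174 + 76.14 + 1.74 = −96.12 dBm
SNR = P_sig − N = −72.6 − (−96.12) = 23.52 dB → 23.5 dB

23.5 dB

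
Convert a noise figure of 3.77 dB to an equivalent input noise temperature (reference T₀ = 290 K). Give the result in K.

401 K

F = 10^(3.77/10) = 2.38232
T_e = (F − 1)·T₀ = (2.38232 − 1) × 290 = 401 K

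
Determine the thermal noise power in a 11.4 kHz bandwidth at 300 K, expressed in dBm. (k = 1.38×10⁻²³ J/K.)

P_n = kTB = 1.38×10⁻²³ × 300 × 1.14×10⁴ = 4.72×10⁻¹⁷ W
In dBm: 10 log₁₀(4.72×10⁻¹⁷ / 10⁻³) = −133.3 dBm

−133.3 dBm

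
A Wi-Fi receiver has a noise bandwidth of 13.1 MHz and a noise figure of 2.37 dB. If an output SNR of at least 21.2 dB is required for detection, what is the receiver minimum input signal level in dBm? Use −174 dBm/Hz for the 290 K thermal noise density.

−79.3 dBm

Sensitivity = −174 + 10 log₁₀(B) + NF + SNR_min
= −174 + 71.17 + 2.37 + 21.2
= −79.26 dBm → −79.3 dBm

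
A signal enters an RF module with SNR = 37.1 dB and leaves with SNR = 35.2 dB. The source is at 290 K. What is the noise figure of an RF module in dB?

NF (dB) = SNR_in(dB) − SNR_out(dB) when the source is at T₀
NF = 37.1 − 35.2 = 1.9 dB

1.9 dB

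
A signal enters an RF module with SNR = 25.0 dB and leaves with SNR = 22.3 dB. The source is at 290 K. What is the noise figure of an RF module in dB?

NF (dB) = SNR_in(dB) − SNR_out(dB) when the source is at T₀
NF = 25.0 − 22.3 = 2.7 dB

2.7 dB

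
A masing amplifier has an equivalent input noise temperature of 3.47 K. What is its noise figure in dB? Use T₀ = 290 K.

F = 1 + T_e/T₀ = 1 + 3.47/290 = 1.01197
NF = 10 log₁₀(1.01197) = 0.052 dB

0.052 dB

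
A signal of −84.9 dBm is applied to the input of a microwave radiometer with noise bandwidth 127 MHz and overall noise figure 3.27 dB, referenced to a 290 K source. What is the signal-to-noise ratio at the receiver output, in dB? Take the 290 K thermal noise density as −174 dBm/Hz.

Noise floor: N = −174 + 10 log₁₀(B) + NF
10 log₁₀(1.27×10⁸) = 81.04 dB
N = −174 + 81.04 + 3.27 = −89.69 dBm
SNR = P_sig − N = −84.9 − (−89.69) = 4.79 dB → 4.8 dB

4.8 dB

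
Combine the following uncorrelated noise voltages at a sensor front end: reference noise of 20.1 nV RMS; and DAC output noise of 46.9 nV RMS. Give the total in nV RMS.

51.0 nV

Uncorrelated sources add in power (mean-square): V_tot = √(ΣV_i²)
V_tot = √[(2.01×10⁻⁸)² + (4.69×10⁻⁸)²] = 5.10×10⁻⁸ V = 51.0 nV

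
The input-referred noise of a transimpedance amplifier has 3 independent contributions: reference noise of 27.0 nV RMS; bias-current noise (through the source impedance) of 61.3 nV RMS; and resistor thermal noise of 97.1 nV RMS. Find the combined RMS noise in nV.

118 nV

Uncorrelated sources add in power (mean-square): V_tot = √(ΣV_i²)
V_tot = √[(2.70×10⁻⁸)² + (6.13×10⁻⁸)² + (9.71×10⁻⁸)²] = 1.18×10⁻⁷ V = 118 nV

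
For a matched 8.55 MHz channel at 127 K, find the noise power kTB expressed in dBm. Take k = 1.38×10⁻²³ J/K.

P_n = kTB = 1.38×10⁻²³ × 127 × 8.55×10⁶ = 1.50×10⁻¹⁴ W
In dBm: 10 log₁₀(1.50×10⁻¹⁴ / 10⁻³) = −108.2 dBm

−108.2 dBm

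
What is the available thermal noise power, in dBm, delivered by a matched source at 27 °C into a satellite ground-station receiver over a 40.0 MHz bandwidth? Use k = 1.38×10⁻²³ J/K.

T = 27 °C + 273.15 = 300.15 K
P_n = kTB = 1.38×10⁻²³ × 300.15 × 4.00×10⁷ = 1.66×10⁻¹³ W
In dBm: 10 log₁₀(1.66×10⁻¹³ / 10⁻³) = −97.8 dBm

−97.8 dBm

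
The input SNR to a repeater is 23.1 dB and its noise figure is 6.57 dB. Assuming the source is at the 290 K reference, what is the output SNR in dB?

16.53 dB

By definition F = SNR_in/SNR_out, so in dB: SNR_out = SNR_in − NF
SNR_out = 23.1 − 6.57 = 16.53 dB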